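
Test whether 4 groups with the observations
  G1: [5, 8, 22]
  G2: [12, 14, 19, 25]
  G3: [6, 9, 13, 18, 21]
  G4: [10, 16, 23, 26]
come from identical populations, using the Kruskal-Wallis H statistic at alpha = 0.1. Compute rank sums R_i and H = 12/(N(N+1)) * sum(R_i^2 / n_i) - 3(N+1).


Step 1: Combine all N = 16 observations and assign midranks.
sorted (value, group, rank): (5,G1,1), (6,G3,2), (8,G1,3), (9,G3,4), (10,G4,5), (12,G2,6), (13,G3,7), (14,G2,8), (16,G4,9), (18,G3,10), (19,G2,11), (21,G3,12), (22,G1,13), (23,G4,14), (25,G2,15), (26,G4,16)
Step 2: Sum ranks within each group.
R_1 = 17 (n_1 = 3)
R_2 = 40 (n_2 = 4)
R_3 = 35 (n_3 = 5)
R_4 = 44 (n_4 = 4)
Step 3: H = 12/(N(N+1)) * sum(R_i^2/n_i) - 3(N+1)
     = 12/(16*17) * (17^2/3 + 40^2/4 + 35^2/5 + 44^2/4) - 3*17
     = 0.044118 * 1225.33 - 51
     = 3.058824.
Step 4: No ties, so H is used without correction.
Step 5: Under H0, H ~ chi^2(3); p-value = 0.382644.
Step 6: alpha = 0.1. fail to reject H0.

H = 3.0588, df = 3, p = 0.382644, fail to reject H0.


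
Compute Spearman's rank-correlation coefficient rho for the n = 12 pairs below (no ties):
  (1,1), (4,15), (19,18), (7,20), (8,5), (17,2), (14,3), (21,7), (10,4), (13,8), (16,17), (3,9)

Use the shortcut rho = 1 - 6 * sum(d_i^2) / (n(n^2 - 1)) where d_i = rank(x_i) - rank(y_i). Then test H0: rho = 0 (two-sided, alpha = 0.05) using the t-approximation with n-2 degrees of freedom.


Step 1: Rank x and y separately (midranks; no ties here).
rank(x): 1->1, 4->3, 19->11, 7->4, 8->5, 17->10, 14->8, 21->12, 10->6, 13->7, 16->9, 3->2
rank(y): 1->1, 15->9, 18->11, 20->12, 5->5, 2->2, 3->3, 7->6, 4->4, 8->7, 17->10, 9->8
Step 2: d_i = R_x(i) - R_y(i); compute d_i^2.
  (1-1)^2=0, (3-9)^2=36, (11-11)^2=0, (4-12)^2=64, (5-5)^2=0, (10-2)^2=64, (8-3)^2=25, (12-6)^2=36, (6-4)^2=4, (7-7)^2=0, (9-10)^2=1, (2-8)^2=36
sum(d^2) = 266.
Step 3: rho = 1 - 6*266 / (12*(12^2 - 1)) = 1 - 1596/1716 = 0.069930.
Step 4: Under H0, t = rho * sqrt((n-2)/(1-rho^2)) = 0.2217 ~ t(10).
Step 5: Two-sided p-value from the t-distribution with 10 df = 0.829024.
Step 6: alpha = 0.05. fail to reject H0.

rho = 0.0699, p = 0.829024, fail to reject H0 at alpha = 0.05.


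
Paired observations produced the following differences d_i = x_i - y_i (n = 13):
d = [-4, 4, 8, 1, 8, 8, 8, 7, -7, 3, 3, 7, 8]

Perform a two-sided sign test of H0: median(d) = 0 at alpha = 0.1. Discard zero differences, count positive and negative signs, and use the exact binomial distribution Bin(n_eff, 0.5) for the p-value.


Step 1: Discard zero differences. Original n = 13; n_eff = number of nonzero differences = 13.
Nonzero differences (with sign): -4, +4, +8, +1, +8, +8, +8, +7, -7, +3, +3, +7, +8
Step 2: Count signs: positive = 11, negative = 2.
Step 3: Under H0: P(positive) = 0.5, so the number of positives S ~ Bin(13, 0.5).
Step 4: Two-sided exact p-value = sum of Bin(13,0.5) probabilities at or below the observed probability = 0.022461.
Step 5: alpha = 0.1. reject H0.

n_eff = 13, pos = 11, neg = 2, p = 0.022461, reject H0.


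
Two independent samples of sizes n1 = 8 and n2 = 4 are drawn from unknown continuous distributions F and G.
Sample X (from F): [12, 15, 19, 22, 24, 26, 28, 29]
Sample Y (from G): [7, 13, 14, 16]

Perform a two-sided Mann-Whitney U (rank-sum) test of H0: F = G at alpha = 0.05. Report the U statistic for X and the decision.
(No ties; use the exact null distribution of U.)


Step 1: Combine and sort all 12 observations; assign midranks.
sorted (value, group): (7,Y), (12,X), (13,Y), (14,Y), (15,X), (16,Y), (19,X), (22,X), (24,X), (26,X), (28,X), (29,X)
ranks: 7->1, 12->2, 13->3, 14->4, 15->5, 16->6, 19->7, 22->8, 24->9, 26->10, 28->11, 29->12
Step 2: Rank sum for X: R1 = 2 + 5 + 7 + 8 + 9 + 10 + 11 + 12 = 64.
Step 3: U_X = R1 - n1(n1+1)/2 = 64 - 8*9/2 = 64 - 36 = 28.
       U_Y = n1*n2 - U_X = 32 - 28 = 4.
Step 4: No ties, so the exact null distribution of U (based on enumerating the C(12,8) = 495 equally likely rank assignments) gives the two-sided p-value.
Step 5: p-value = 0.048485; compare to alpha = 0.05. reject H0.

U_X = 28, p = 0.048485, reject H0 at alpha = 0.05.


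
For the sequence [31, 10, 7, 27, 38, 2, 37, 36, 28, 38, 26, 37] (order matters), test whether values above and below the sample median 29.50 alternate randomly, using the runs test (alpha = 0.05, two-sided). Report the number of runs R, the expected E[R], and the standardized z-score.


Step 1: Compute median = 29.50; label A = above, B = below.
Labels in order: ABBBABAABABA  (n_A = 6, n_B = 6)
Step 2: Count runs R = 9.
Step 3: Under H0 (random ordering), E[R] = 2*n_A*n_B/(n_A+n_B) + 1 = 2*6*6/12 + 1 = 7.0000.
        Var[R] = 2*n_A*n_B*(2*n_A*n_B - n_A - n_B) / ((n_A+n_B)^2 * (n_A+n_B-1)) = 4320/1584 = 2.7273.
        SD[R] = 1.6514.
Step 4: Continuity-corrected z = (R - 0.5 - E[R]) / SD[R] = (9 - 0.5 - 7.0000) / 1.6514 = 0.9083.
Step 5: Two-sided p-value via normal approximation = 2*(1 - Phi(|z|)) = 0.363722.
Step 6: alpha = 0.05. fail to reject H0.

R = 9, z = 0.9083, p = 0.363722, fail to reject H0.


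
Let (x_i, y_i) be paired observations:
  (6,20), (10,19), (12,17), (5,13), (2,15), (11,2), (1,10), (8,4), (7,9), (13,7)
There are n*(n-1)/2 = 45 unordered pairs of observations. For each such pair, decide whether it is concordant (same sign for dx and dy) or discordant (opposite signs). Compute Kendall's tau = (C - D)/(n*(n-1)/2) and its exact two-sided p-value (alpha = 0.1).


Step 1: Enumerate the 45 unordered pairs (i,j) with i<j and classify each by sign(x_j-x_i) * sign(y_j-y_i).
  (1,2):dx=+4,dy=-1->D; (1,3):dx=+6,dy=-3->D; (1,4):dx=-1,dy=-7->C; (1,5):dx=-4,dy=-5->C
  (1,6):dx=+5,dy=-18->D; (1,7):dx=-5,dy=-10->C; (1,8):dx=+2,dy=-16->D; (1,9):dx=+1,dy=-11->D
  (1,10):dx=+7,dy=-13->D; (2,3):dx=+2,dy=-2->D; (2,4):dx=-5,dy=-6->C; (2,5):dx=-8,dy=-4->C
  (2,6):dx=+1,dy=-17->D; (2,7):dx=-9,dy=-9->C; (2,8):dx=-2,dy=-15->C; (2,9):dx=-3,dy=-10->C
  (2,10):dx=+3,dy=-12->D; (3,4):dx=-7,dy=-4->C; (3,5):dx=-10,dy=-2->C; (3,6):dx=-1,dy=-15->C
  (3,7):dx=-11,dy=-7->C; (3,8):dx=-4,dy=-13->C; (3,9):dx=-5,dy=-8->C; (3,10):dx=+1,dy=-10->D
  (4,5):dx=-3,dy=+2->D; (4,6):dx=+6,dy=-11->D; (4,7):dx=-4,dy=-3->C; (4,8):dx=+3,dy=-9->D
  (4,9):dx=+2,dy=-4->D; (4,10):dx=+8,dy=-6->D; (5,6):dx=+9,dy=-13->D; (5,7):dx=-1,dy=-5->C
  (5,8):dx=+6,dy=-11->D; (5,9):dx=+5,dy=-6->D; (5,10):dx=+11,dy=-8->D; (6,7):dx=-10,dy=+8->D
  (6,8):dx=-3,dy=+2->D; (6,9):dx=-4,dy=+7->D; (6,10):dx=+2,dy=+5->C; (7,8):dx=+7,dy=-6->D
  (7,9):dx=+6,dy=-1->D; (7,10):dx=+12,dy=-3->D; (8,9):dx=-1,dy=+5->D; (8,10):dx=+5,dy=+3->C
  (9,10):dx=+6,dy=-2->D
Step 2: C = 18, D = 27, total pairs = 45.
Step 3: tau = (C - D)/(n(n-1)/2) = (18 - 27)/45 = -0.200000.
Step 4: Exact two-sided p-value (enumerate n! = 3628800 permutations of y under H0): p = 0.484313.
Step 5: alpha = 0.1. fail to reject H0.

tau_b = -0.2000 (C=18, D=27), p = 0.484313, fail to reject H0.


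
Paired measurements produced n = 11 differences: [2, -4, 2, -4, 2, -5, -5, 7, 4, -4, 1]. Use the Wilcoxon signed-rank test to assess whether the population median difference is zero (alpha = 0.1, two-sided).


Step 1: Drop any zero differences (none here) and take |d_i|.
|d| = [2, 4, 2, 4, 2, 5, 5, 7, 4, 4, 1]
Step 2: Midrank |d_i| (ties get averaged ranks).
ranks: |2|->3, |4|->6.5, |2|->3, |4|->6.5, |2|->3, |5|->9.5, |5|->9.5, |7|->11, |4|->6.5, |4|->6.5, |1|->1
Step 3: Attach original signs; sum ranks with positive sign and with negative sign.
W+ = 3 + 3 + 3 + 11 + 6.5 + 1 = 27.5
W- = 6.5 + 6.5 + 9.5 + 9.5 + 6.5 = 38.5
(Check: W+ + W- = 66 should equal n(n+1)/2 = 66.)
Step 4: Test statistic W = min(W+, W-) = 27.5.
Step 5: Ties in |d|, so use the tie-corrected normal approximation.
        E[W] = n(n+1)/4 = 11*12/4 = 33.
        Tie groups: |d|=2 (t=3), |d|=4 (t=4), |d|=5 (t=2); sum(t^3 - t) = 90.
        Var[W] = n(n+1)(2n+1)/24 - sum(t^3-t)/48 = 3036/24 - 90/48 = 124.625.
        z = (W - E[W]) / sqrt(Var[W]) = (27.5 - 33) / 11.1636 = -0.4927.
        Two-sided p = 2*Phi(z) = 0.622243.
Step 6: alpha = 0.1. fail to reject H0.

W+ = 27.5, W- = 38.5, W = min = 27.5, p = 0.622243, fail to reject H0.


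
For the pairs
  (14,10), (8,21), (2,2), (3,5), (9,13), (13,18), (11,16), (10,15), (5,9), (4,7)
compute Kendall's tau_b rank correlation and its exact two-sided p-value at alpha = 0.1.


Step 1: Enumerate the 45 unordered pairs (i,j) with i<j and classify each by sign(x_j-x_i) * sign(y_j-y_i).
  (1,2):dx=-6,dy=+11->D; (1,3):dx=-12,dy=-8->C; (1,4):dx=-11,dy=-5->C; (1,5):dx=-5,dy=+3->D
  (1,6):dx=-1,dy=+8->D; (1,7):dx=-3,dy=+6->D; (1,8):dx=-4,dy=+5->D; (1,9):dx=-9,dy=-1->C
  (1,10):dx=-10,dy=-3->C; (2,3):dx=-6,dy=-19->C; (2,4):dx=-5,dy=-16->C; (2,5):dx=+1,dy=-8->D
  (2,6):dx=+5,dy=-3->D; (2,7):dx=+3,dy=-5->D; (2,8):dx=+2,dy=-6->D; (2,9):dx=-3,dy=-12->C
  (2,10):dx=-4,dy=-14->C; (3,4):dx=+1,dy=+3->C; (3,5):dx=+7,dy=+11->C; (3,6):dx=+11,dy=+16->C
  (3,7):dx=+9,dy=+14->C; (3,8):dx=+8,dy=+13->C; (3,9):dx=+3,dy=+7->C; (3,10):dx=+2,dy=+5->C
  (4,5):dx=+6,dy=+8->C; (4,6):dx=+10,dy=+13->C; (4,7):dx=+8,dy=+11->C; (4,8):dx=+7,dy=+10->C
  (4,9):dx=+2,dy=+4->C; (4,10):dx=+1,dy=+2->C; (5,6):dx=+4,dy=+5->C; (5,7):dx=+2,dy=+3->C
  (5,8):dx=+1,dy=+2->C; (5,9):dx=-4,dy=-4->C; (5,10):dx=-5,dy=-6->C; (6,7):dx=-2,dy=-2->C
  (6,8):dx=-3,dy=-3->C; (6,9):dx=-8,dy=-9->C; (6,10):dx=-9,dy=-11->C; (7,8):dx=-1,dy=-1->C
  (7,9):dx=-6,dy=-7->C; (7,10):dx=-7,dy=-9->C; (8,9):dx=-5,dy=-6->C; (8,10):dx=-6,dy=-8->C
  (9,10):dx=-1,dy=-2->C
Step 2: C = 36, D = 9, total pairs = 45.
Step 3: tau = (C - D)/(n(n-1)/2) = (36 - 9)/45 = 0.600000.
Step 4: Exact two-sided p-value (enumerate n! = 3628800 permutations of y under H0): p = 0.016666.
Step 5: alpha = 0.1. reject H0.

tau_b = 0.6000 (C=36, D=9), p = 0.016666, reject H0.


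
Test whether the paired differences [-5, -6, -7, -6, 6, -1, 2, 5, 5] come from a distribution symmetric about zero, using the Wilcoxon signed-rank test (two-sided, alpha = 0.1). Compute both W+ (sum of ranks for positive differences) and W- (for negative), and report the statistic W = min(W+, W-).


Step 1: Drop any zero differences (none here) and take |d_i|.
|d| = [5, 6, 7, 6, 6, 1, 2, 5, 5]
Step 2: Midrank |d_i| (ties get averaged ranks).
ranks: |5|->4, |6|->7, |7|->9, |6|->7, |6|->7, |1|->1, |2|->2, |5|->4, |5|->4
Step 3: Attach original signs; sum ranks with positive sign and with negative sign.
W+ = 7 + 2 + 4 + 4 = 17
W- = 4 + 7 + 9 + 7 + 1 = 28
(Check: W+ + W- = 45 should equal n(n+1)/2 = 45.)
Step 4: Test statistic W = min(W+, W-) = 17.
Step 5: Ties in |d|, so use the tie-corrected normal approximation.
        E[W] = n(n+1)/4 = 9*10/4 = 22.5.
        Tie groups: |d|=5 (t=3), |d|=6 (t=3); sum(t^3 - t) = 48.
        Var[W] = n(n+1)(2n+1)/24 - sum(t^3-t)/48 = 1710/24 - 48/48 = 70.25.
        z = (W - E[W]) / sqrt(Var[W]) = (17 - 22.5) / 8.3815 = -0.6562.
        Two-sided p = 2*Phi(z) = 0.511692.
Step 6: alpha = 0.1. fail to reject H0.

W+ = 17, W- = 28, W = min = 17, p = 0.511692, fail to reject H0.


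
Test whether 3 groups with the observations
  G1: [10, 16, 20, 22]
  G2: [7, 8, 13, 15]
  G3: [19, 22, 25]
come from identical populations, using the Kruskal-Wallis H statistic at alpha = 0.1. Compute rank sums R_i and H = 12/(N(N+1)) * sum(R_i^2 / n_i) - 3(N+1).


Step 1: Combine all N = 11 observations and assign midranks.
sorted (value, group, rank): (7,G2,1), (8,G2,2), (10,G1,3), (13,G2,4), (15,G2,5), (16,G1,6), (19,G3,7), (20,G1,8), (22,G1,9.5), (22,G3,9.5), (25,G3,11)
Step 2: Sum ranks within each group.
R_1 = 26.5 (n_1 = 4)
R_2 = 12 (n_2 = 4)
R_3 = 27.5 (n_3 = 3)
Step 3: H = 12/(N(N+1)) * sum(R_i^2/n_i) - 3(N+1)
     = 12/(11*12) * (26.5^2/4 + 12^2/4 + 27.5^2/3) - 3*12
     = 0.090909 * 463.646 - 36
     = 6.149621.
Step 4: Ties present; correction factor C = 1 - 6/(11^3 - 11) = 0.995455. Corrected H = 6.149621 / 0.995455 = 6.177702.
Step 5: Under H0, H ~ chi^2(2); p-value = 0.045554.
Step 6: alpha = 0.1. reject H0.

H = 6.1777, df = 2, p = 0.045554, reject H0.


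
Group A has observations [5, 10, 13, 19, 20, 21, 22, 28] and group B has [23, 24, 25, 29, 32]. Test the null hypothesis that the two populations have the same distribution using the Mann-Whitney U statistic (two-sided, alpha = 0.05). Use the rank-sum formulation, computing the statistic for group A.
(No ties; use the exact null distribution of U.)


Step 1: Combine and sort all 13 observations; assign midranks.
sorted (value, group): (5,X), (10,X), (13,X), (19,X), (20,X), (21,X), (22,X), (23,Y), (24,Y), (25,Y), (28,X), (29,Y), (32,Y)
ranks: 5->1, 10->2, 13->3, 19->4, 20->5, 21->6, 22->7, 23->8, 24->9, 25->10, 28->11, 29->12, 32->13
Step 2: Rank sum for X: R1 = 1 + 2 + 3 + 4 + 5 + 6 + 7 + 11 = 39.
Step 3: U_X = R1 - n1(n1+1)/2 = 39 - 8*9/2 = 39 - 36 = 3.
       U_Y = n1*n2 - U_X = 40 - 3 = 37.
Step 4: No ties, so the exact null distribution of U (based on enumerating the C(13,8) = 1287 equally likely rank assignments) gives the two-sided p-value.
Step 5: p-value = 0.010878; compare to alpha = 0.05. reject H0.

U_X = 3, p = 0.010878, reject H0 at alpha = 0.05.


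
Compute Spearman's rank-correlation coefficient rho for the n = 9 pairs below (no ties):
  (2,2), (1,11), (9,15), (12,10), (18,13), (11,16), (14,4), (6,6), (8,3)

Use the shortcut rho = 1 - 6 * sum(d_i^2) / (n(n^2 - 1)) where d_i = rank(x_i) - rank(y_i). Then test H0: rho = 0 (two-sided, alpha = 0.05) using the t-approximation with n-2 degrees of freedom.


Step 1: Rank x and y separately (midranks; no ties here).
rank(x): 2->2, 1->1, 9->5, 12->7, 18->9, 11->6, 14->8, 6->3, 8->4
rank(y): 2->1, 11->6, 15->8, 10->5, 13->7, 16->9, 4->3, 6->4, 3->2
Step 2: d_i = R_x(i) - R_y(i); compute d_i^2.
  (2-1)^2=1, (1-6)^2=25, (5-8)^2=9, (7-5)^2=4, (9-7)^2=4, (6-9)^2=9, (8-3)^2=25, (3-4)^2=1, (4-2)^2=4
sum(d^2) = 82.
Step 3: rho = 1 - 6*82 / (9*(9^2 - 1)) = 1 - 492/720 = 0.316667.
Step 4: Under H0, t = rho * sqrt((n-2)/(1-rho^2)) = 0.8833 ~ t(7).
Step 5: Two-sided p-value from the t-distribution with 7 df = 0.406397.
Step 6: alpha = 0.05. fail to reject H0.

rho = 0.3167, p = 0.406397, fail to reject H0 at alpha = 0.05.


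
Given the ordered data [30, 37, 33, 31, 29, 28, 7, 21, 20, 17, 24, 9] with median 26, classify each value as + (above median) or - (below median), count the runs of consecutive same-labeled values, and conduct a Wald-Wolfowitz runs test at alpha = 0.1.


Step 1: Compute median = 26; label A = above, B = below.
Labels in order: AAAAAABBBBBB  (n_A = 6, n_B = 6)
Step 2: Count runs R = 2.
Step 3: Under H0 (random ordering), E[R] = 2*n_A*n_B/(n_A+n_B) + 1 = 2*6*6/12 + 1 = 7.0000.
        Var[R] = 2*n_A*n_B*(2*n_A*n_B - n_A - n_B) / ((n_A+n_B)^2 * (n_A+n_B-1)) = 4320/1584 = 2.7273.
        SD[R] = 1.6514.
Step 4: Continuity-corrected z = (R + 0.5 - E[R]) / SD[R] = (2 + 0.5 - 7.0000) / 1.6514 = -2.7249.
Step 5: Two-sided p-value via normal approximation = 2*(1 - Phi(|z|)) = 0.006432.
Step 6: alpha = 0.1. reject H0.

R = 2, z = -2.7249, p = 0.006432, reject H0.


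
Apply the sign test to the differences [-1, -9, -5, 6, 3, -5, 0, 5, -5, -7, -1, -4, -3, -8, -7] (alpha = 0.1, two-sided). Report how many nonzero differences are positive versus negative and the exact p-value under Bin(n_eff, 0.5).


Step 1: Discard zero differences. Original n = 15; n_eff = number of nonzero differences = 14.
Nonzero differences (with sign): -1, -9, -5, +6, +3, -5, +5, -5, -7, -1, -4, -3, -8, -7
Step 2: Count signs: positive = 3, negative = 11.
Step 3: Under H0: P(positive) = 0.5, so the number of positives S ~ Bin(14, 0.5).
Step 4: Two-sided exact p-value = sum of Bin(14,0.5) probabilities at or below the observed probability = 0.057373.
Step 5: alpha = 0.1. reject H0.

n_eff = 14, pos = 3, neg = 11, p = 0.057373, reject H0.


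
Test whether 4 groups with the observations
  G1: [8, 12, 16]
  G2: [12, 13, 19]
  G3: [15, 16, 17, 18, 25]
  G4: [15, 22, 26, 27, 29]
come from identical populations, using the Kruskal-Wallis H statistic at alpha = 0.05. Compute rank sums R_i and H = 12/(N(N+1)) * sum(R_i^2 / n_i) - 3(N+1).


Step 1: Combine all N = 16 observations and assign midranks.
sorted (value, group, rank): (8,G1,1), (12,G1,2.5), (12,G2,2.5), (13,G2,4), (15,G3,5.5), (15,G4,5.5), (16,G1,7.5), (16,G3,7.5), (17,G3,9), (18,G3,10), (19,G2,11), (22,G4,12), (25,G3,13), (26,G4,14), (27,G4,15), (29,G4,16)
Step 2: Sum ranks within each group.
R_1 = 11 (n_1 = 3)
R_2 = 17.5 (n_2 = 3)
R_3 = 45 (n_3 = 5)
R_4 = 62.5 (n_4 = 5)
Step 3: H = 12/(N(N+1)) * sum(R_i^2/n_i) - 3(N+1)
     = 12/(16*17) * (11^2/3 + 17.5^2/3 + 45^2/5 + 62.5^2/5) - 3*17
     = 0.044118 * 1328.67 - 51
     = 7.617647.
Step 4: Ties present; correction factor C = 1 - 18/(16^3 - 16) = 0.995588. Corrected H = 7.617647 / 0.995588 = 7.651403.
Step 5: Under H0, H ~ chi^2(3); p-value = 0.053793.
Step 6: alpha = 0.05. fail to reject H0.

H = 7.6514, df = 3, p = 0.053793, fail to reject H0.


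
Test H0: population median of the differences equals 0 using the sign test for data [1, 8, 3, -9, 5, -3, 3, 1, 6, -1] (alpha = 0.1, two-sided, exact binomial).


Step 1: Discard zero differences. Original n = 10; n_eff = number of nonzero differences = 10.
Nonzero differences (with sign): +1, +8, +3, -9, +5, -3, +3, +1, +6, -1
Step 2: Count signs: positive = 7, negative = 3.
Step 3: Under H0: P(positive) = 0.5, so the number of positives S ~ Bin(10, 0.5).
Step 4: Two-sided exact p-value = sum of Bin(10,0.5) probabilities at or below the observed probability = 0.343750.
Step 5: alpha = 0.1. fail to reject H0.

n_eff = 10, pos = 7, neg = 3, p = 0.343750, fail to reject H0.


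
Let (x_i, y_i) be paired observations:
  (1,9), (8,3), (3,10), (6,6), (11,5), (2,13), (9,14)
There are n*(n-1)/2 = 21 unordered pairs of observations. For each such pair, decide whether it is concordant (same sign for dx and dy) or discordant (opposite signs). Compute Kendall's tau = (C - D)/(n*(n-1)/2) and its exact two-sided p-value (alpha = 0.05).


Step 1: Enumerate the 21 unordered pairs (i,j) with i<j and classify each by sign(x_j-x_i) * sign(y_j-y_i).
  (1,2):dx=+7,dy=-6->D; (1,3):dx=+2,dy=+1->C; (1,4):dx=+5,dy=-3->D; (1,5):dx=+10,dy=-4->D
  (1,6):dx=+1,dy=+4->C; (1,7):dx=+8,dy=+5->C; (2,3):dx=-5,dy=+7->D; (2,4):dx=-2,dy=+3->D
  (2,5):dx=+3,dy=+2->C; (2,6):dx=-6,dy=+10->D; (2,7):dx=+1,dy=+11->C; (3,4):dx=+3,dy=-4->D
  (3,5):dx=+8,dy=-5->D; (3,6):dx=-1,dy=+3->D; (3,7):dx=+6,dy=+4->C; (4,5):dx=+5,dy=-1->D
  (4,6):dx=-4,dy=+7->D; (4,7):dx=+3,dy=+8->C; (5,6):dx=-9,dy=+8->D; (5,7):dx=-2,dy=+9->D
  (6,7):dx=+7,dy=+1->C
Step 2: C = 8, D = 13, total pairs = 21.
Step 3: tau = (C - D)/(n(n-1)/2) = (8 - 13)/21 = -0.238095.
Step 4: Exact two-sided p-value (enumerate n! = 5040 permutations of y under H0): p = 0.561905.
Step 5: alpha = 0.05. fail to reject H0.

tau_b = -0.2381 (C=8, D=13), p = 0.561905, fail to reject H0.


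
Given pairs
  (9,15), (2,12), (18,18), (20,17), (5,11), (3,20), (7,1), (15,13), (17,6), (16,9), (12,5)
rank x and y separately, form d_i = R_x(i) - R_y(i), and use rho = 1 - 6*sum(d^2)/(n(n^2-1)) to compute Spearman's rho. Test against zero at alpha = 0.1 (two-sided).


Step 1: Rank x and y separately (midranks; no ties here).
rank(x): 9->5, 2->1, 18->10, 20->11, 5->3, 3->2, 7->4, 15->7, 17->9, 16->8, 12->6
rank(y): 15->8, 12->6, 18->10, 17->9, 11->5, 20->11, 1->1, 13->7, 6->3, 9->4, 5->2
Step 2: d_i = R_x(i) - R_y(i); compute d_i^2.
  (5-8)^2=9, (1-6)^2=25, (10-10)^2=0, (11-9)^2=4, (3-5)^2=4, (2-11)^2=81, (4-1)^2=9, (7-7)^2=0, (9-3)^2=36, (8-4)^2=16, (6-2)^2=16
sum(d^2) = 200.
Step 3: rho = 1 - 6*200 / (11*(11^2 - 1)) = 1 - 1200/1320 = 0.090909.
Step 4: Under H0, t = rho * sqrt((n-2)/(1-rho^2)) = 0.2739 ~ t(9).
Step 5: Two-sided p-value from the t-distribution with 9 df = 0.790373.
Step 6: alpha = 0.1. fail to reject H0.

rho = 0.0909, p = 0.790373, fail to reject H0 at alpha = 0.1.


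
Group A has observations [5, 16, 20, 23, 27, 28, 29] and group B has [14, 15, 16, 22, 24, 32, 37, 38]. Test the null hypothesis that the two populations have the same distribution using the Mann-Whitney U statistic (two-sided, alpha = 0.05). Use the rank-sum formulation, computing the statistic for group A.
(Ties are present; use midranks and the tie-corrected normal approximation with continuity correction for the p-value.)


Step 1: Combine and sort all 15 observations; assign midranks.
sorted (value, group): (5,X), (14,Y), (15,Y), (16,X), (16,Y), (20,X), (22,Y), (23,X), (24,Y), (27,X), (28,X), (29,X), (32,Y), (37,Y), (38,Y)
ranks: 5->1, 14->2, 15->3, 16->4.5, 16->4.5, 20->6, 22->7, 23->8, 24->9, 27->10, 28->11, 29->12, 32->13, 37->14, 38->15
Step 2: Rank sum for X: R1 = 1 + 4.5 + 6 + 8 + 10 + 11 + 12 = 52.5.
Step 3: U_X = R1 - n1(n1+1)/2 = 52.5 - 7*8/2 = 52.5 - 28 = 24.5.
       U_Y = n1*n2 - U_X = 56 - 24.5 = 31.5.
Step 4: Ties are present, so use the tie-corrected normal approximation (with continuity correction) for the p-value.
Step 5: p-value = 0.728221; compare to alpha = 0.05. fail to reject H0.

U_X = 24.5, p = 0.728221, fail to reject H0 at alpha = 0.05.


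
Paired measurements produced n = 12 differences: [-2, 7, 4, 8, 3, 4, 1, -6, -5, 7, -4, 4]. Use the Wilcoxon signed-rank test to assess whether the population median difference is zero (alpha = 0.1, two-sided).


Step 1: Drop any zero differences (none here) and take |d_i|.
|d| = [2, 7, 4, 8, 3, 4, 1, 6, 5, 7, 4, 4]
Step 2: Midrank |d_i| (ties get averaged ranks).
ranks: |2|->2, |7|->10.5, |4|->5.5, |8|->12, |3|->3, |4|->5.5, |1|->1, |6|->9, |5|->8, |7|->10.5, |4|->5.5, |4|->5.5
Step 3: Attach original signs; sum ranks with positive sign and with negative sign.
W+ = 10.5 + 5.5 + 12 + 3 + 5.5 + 1 + 10.5 + 5.5 = 53.5
W- = 2 + 9 + 8 + 5.5 = 24.5
(Check: W+ + W- = 78 should equal n(n+1)/2 = 78.)
Step 4: Test statistic W = min(W+, W-) = 24.5.
Step 5: Ties in |d|, so use the tie-corrected normal approximation.
        E[W] = n(n+1)/4 = 12*13/4 = 39.
        Tie groups: |d|=4 (t=4), |d|=7 (t=2); sum(t^3 - t) = 66.
        Var[W] = n(n+1)(2n+1)/24 - sum(t^3-t)/48 = 3900/24 - 66/48 = 161.125.
        z = (W - E[W]) / sqrt(Var[W]) = (24.5 - 39) / 12.6935 = -1.1423.
        Two-sided p = 2*Phi(z) = 0.253322.
Step 6: alpha = 0.1. fail to reject H0.

W+ = 53.5, W- = 24.5, W = min = 24.5, p = 0.253322, fail to reject H0.


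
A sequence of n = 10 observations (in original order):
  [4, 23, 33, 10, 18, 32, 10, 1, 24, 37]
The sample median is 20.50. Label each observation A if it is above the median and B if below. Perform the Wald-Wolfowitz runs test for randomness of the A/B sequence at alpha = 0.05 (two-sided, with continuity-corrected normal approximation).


Step 1: Compute median = 20.50; label A = above, B = below.
Labels in order: BAABBABBAA  (n_A = 5, n_B = 5)
Step 2: Count runs R = 6.
Step 3: Under H0 (random ordering), E[R] = 2*n_A*n_B/(n_A+n_B) + 1 = 2*5*5/10 + 1 = 6.0000.
        Var[R] = 2*n_A*n_B*(2*n_A*n_B - n_A - n_B) / ((n_A+n_B)^2 * (n_A+n_B-1)) = 2000/900 = 2.2222.
        SD[R] = 1.4907.
Step 4: R = E[R], so z = 0 with no continuity correction.
Step 5: Two-sided p-value via normal approximation = 2*(1 - Phi(|z|)) = 1.000000.
Step 6: alpha = 0.05. fail to reject H0.

R = 6, z = 0.0000, p = 1.000000, fail to reject H0.


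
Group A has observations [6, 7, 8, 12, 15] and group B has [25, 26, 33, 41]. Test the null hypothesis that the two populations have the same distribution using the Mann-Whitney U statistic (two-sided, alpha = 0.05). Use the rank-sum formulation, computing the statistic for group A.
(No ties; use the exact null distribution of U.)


Step 1: Combine and sort all 9 observations; assign midranks.
sorted (value, group): (6,X), (7,X), (8,X), (12,X), (15,X), (25,Y), (26,Y), (33,Y), (41,Y)
ranks: 6->1, 7->2, 8->3, 12->4, 15->5, 25->6, 26->7, 33->8, 41->9
Step 2: Rank sum for X: R1 = 1 + 2 + 3 + 4 + 5 = 15.
Step 3: U_X = R1 - n1(n1+1)/2 = 15 - 5*6/2 = 15 - 15 = 0.
       U_Y = n1*n2 - U_X = 20 - 0 = 20.
Step 4: No ties, so the exact null distribution of U (based on enumerating the C(9,5) = 126 equally likely rank assignments) gives the two-sided p-value.
Step 5: p-value = 0.015873; compare to alpha = 0.05. reject H0.

U_X = 0, p = 0.015873, reject H0 at alpha = 0.05.


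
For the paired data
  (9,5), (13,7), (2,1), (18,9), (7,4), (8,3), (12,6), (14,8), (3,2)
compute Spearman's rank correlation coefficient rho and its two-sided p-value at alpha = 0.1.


Step 1: Rank x and y separately (midranks; no ties here).
rank(x): 9->5, 13->7, 2->1, 18->9, 7->3, 8->4, 12->6, 14->8, 3->2
rank(y): 5->5, 7->7, 1->1, 9->9, 4->4, 3->3, 6->6, 8->8, 2->2
Step 2: d_i = R_x(i) - R_y(i); compute d_i^2.
  (5-5)^2=0, (7-7)^2=0, (1-1)^2=0, (9-9)^2=0, (3-4)^2=1, (4-3)^2=1, (6-6)^2=0, (8-8)^2=0, (2-2)^2=0
sum(d^2) = 2.
Step 3: rho = 1 - 6*2 / (9*(9^2 - 1)) = 1 - 12/720 = 0.983333.
Step 4: Under H0, t = rho * sqrt((n-2)/(1-rho^2)) = 14.3096 ~ t(7).
Step 5: Two-sided p-value from the t-distribution with 7 df = 0.000002.
Step 6: alpha = 0.1. reject H0.

rho = 0.9833, p = 0.000002, reject H0 at alpha = 0.1.


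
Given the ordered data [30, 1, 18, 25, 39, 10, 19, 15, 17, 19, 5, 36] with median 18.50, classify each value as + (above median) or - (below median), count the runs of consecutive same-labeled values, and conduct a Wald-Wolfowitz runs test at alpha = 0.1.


Step 1: Compute median = 18.50; label A = above, B = below.
Labels in order: ABBAABABBABA  (n_A = 6, n_B = 6)
Step 2: Count runs R = 9.
Step 3: Under H0 (random ordering), E[R] = 2*n_A*n_B/(n_A+n_B) + 1 = 2*6*6/12 + 1 = 7.0000.
        Var[R] = 2*n_A*n_B*(2*n_A*n_B - n_A - n_B) / ((n_A+n_B)^2 * (n_A+n_B-1)) = 4320/1584 = 2.7273.
        SD[R] = 1.6514.
Step 4: Continuity-corrected z = (R - 0.5 - E[R]) / SD[R] = (9 - 0.5 - 7.0000) / 1.6514 = 0.9083.
Step 5: Two-sided p-value via normal approximation = 2*(1 - Phi(|z|)) = 0.363722.
Step 6: alpha = 0.1. fail to reject H0.

R = 9, z = 0.9083, p = 0.363722, fail to reject H0.


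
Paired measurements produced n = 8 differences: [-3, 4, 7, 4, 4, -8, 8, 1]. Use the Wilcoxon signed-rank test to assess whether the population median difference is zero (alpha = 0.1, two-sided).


Step 1: Drop any zero differences (none here) and take |d_i|.
|d| = [3, 4, 7, 4, 4, 8, 8, 1]
Step 2: Midrank |d_i| (ties get averaged ranks).
ranks: |3|->2, |4|->4, |7|->6, |4|->4, |4|->4, |8|->7.5, |8|->7.5, |1|->1
Step 3: Attach original signs; sum ranks with positive sign and with negative sign.
W+ = 4 + 6 + 4 + 4 + 7.5 + 1 = 26.5
W- = 2 + 7.5 = 9.5
(Check: W+ + W- = 36 should equal n(n+1)/2 = 36.)
Step 4: Test statistic W = min(W+, W-) = 9.5.
Step 5: Ties in |d|, so use the tie-corrected normal approximation.
        E[W] = n(n+1)/4 = 8*9/4 = 18.
        Tie groups: |d|=4 (t=3), |d|=8 (t=2); sum(t^3 - t) = 30.
        Var[W] = n(n+1)(2n+1)/24 - sum(t^3-t)/48 = 1224/24 - 30/48 = 50.375.
        z = (W - E[W]) / sqrt(Var[W]) = (9.5 - 18) / 7.0975 = -1.1976.
        Two-sided p = 2*Phi(z) = 0.231073.
Step 6: alpha = 0.1. fail to reject H0.

W+ = 26.5, W- = 9.5, W = min = 9.5, p = 0.231073, fail to reject H0.


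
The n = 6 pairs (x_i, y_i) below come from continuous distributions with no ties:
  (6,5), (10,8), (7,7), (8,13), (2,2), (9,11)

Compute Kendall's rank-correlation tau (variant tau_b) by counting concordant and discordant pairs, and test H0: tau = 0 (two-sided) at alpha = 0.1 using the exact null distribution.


Step 1: Enumerate the 15 unordered pairs (i,j) with i<j and classify each by sign(x_j-x_i) * sign(y_j-y_i).
  (1,2):dx=+4,dy=+3->C; (1,3):dx=+1,dy=+2->C; (1,4):dx=+2,dy=+8->C; (1,5):dx=-4,dy=-3->C
  (1,6):dx=+3,dy=+6->C; (2,3):dx=-3,dy=-1->C; (2,4):dx=-2,dy=+5->D; (2,5):dx=-8,dy=-6->C
  (2,6):dx=-1,dy=+3->D; (3,4):dx=+1,dy=+6->C; (3,5):dx=-5,dy=-5->C; (3,6):dx=+2,dy=+4->C
  (4,5):dx=-6,dy=-11->C; (4,6):dx=+1,dy=-2->D; (5,6):dx=+7,dy=+9->C
Step 2: C = 12, D = 3, total pairs = 15.
Step 3: tau = (C - D)/(n(n-1)/2) = (12 - 3)/15 = 0.600000.
Step 4: Exact two-sided p-value (enumerate n! = 720 permutations of y under H0): p = 0.136111.
Step 5: alpha = 0.1. fail to reject H0.

tau_b = 0.6000 (C=12, D=3), p = 0.136111, fail to reject H0.


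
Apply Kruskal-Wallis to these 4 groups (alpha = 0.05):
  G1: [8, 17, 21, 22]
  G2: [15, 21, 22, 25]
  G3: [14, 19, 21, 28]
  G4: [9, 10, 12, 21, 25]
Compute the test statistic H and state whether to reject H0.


Step 1: Combine all N = 17 observations and assign midranks.
sorted (value, group, rank): (8,G1,1), (9,G4,2), (10,G4,3), (12,G4,4), (14,G3,5), (15,G2,6), (17,G1,7), (19,G3,8), (21,G1,10.5), (21,G2,10.5), (21,G3,10.5), (21,G4,10.5), (22,G1,13.5), (22,G2,13.5), (25,G2,15.5), (25,G4,15.5), (28,G3,17)
Step 2: Sum ranks within each group.
R_1 = 32 (n_1 = 4)
R_2 = 45.5 (n_2 = 4)
R_3 = 40.5 (n_3 = 4)
R_4 = 35 (n_4 = 5)
Step 3: H = 12/(N(N+1)) * sum(R_i^2/n_i) - 3(N+1)
     = 12/(17*18) * (32^2/4 + 45.5^2/4 + 40.5^2/4 + 35^2/5) - 3*18
     = 0.039216 * 1428.62 - 54
     = 2.024510.
Step 4: Ties present; correction factor C = 1 - 72/(17^3 - 17) = 0.985294. Corrected H = 2.024510 / 0.985294 = 2.054726.
Step 5: Under H0, H ~ chi^2(3); p-value = 0.561126.
Step 6: alpha = 0.05. fail to reject H0.

H = 2.0547, df = 3, p = 0.561126, fail to reject H0.


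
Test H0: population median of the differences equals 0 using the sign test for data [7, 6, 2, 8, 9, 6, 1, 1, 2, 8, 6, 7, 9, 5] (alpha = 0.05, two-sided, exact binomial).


Step 1: Discard zero differences. Original n = 14; n_eff = number of nonzero differences = 14.
Nonzero differences (with sign): +7, +6, +2, +8, +9, +6, +1, +1, +2, +8, +6, +7, +9, +5
Step 2: Count signs: positive = 14, negative = 0.
Step 3: Under H0: P(positive) = 0.5, so the number of positives S ~ Bin(14, 0.5).
Step 4: Two-sided exact p-value = sum of Bin(14,0.5) probabilities at or below the observed probability = 0.000122.
Step 5: alpha = 0.05. reject H0.

n_eff = 14, pos = 14, neg = 0, p = 0.000122, reject H0.


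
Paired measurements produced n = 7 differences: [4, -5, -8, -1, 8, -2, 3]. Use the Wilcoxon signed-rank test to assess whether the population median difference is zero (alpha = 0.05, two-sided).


Step 1: Drop any zero differences (none here) and take |d_i|.
|d| = [4, 5, 8, 1, 8, 2, 3]
Step 2: Midrank |d_i| (ties get averaged ranks).
ranks: |4|->4, |5|->5, |8|->6.5, |1|->1, |8|->6.5, |2|->2, |3|->3
Step 3: Attach original signs; sum ranks with positive sign and with negative sign.
W+ = 4 + 6.5 + 3 = 13.5
W- = 5 + 6.5 + 1 + 2 = 14.5
(Check: W+ + W- = 28 should equal n(n+1)/2 = 28.)
Step 4: Test statistic W = min(W+, W-) = 13.5.
Step 5: Ties in |d|, so use the tie-corrected normal approximation.
        E[W] = n(n+1)/4 = 7*8/4 = 14.
        Tie groups: |d|=8 (t=2); sum(t^3 - t) = 6.
        Var[W] = n(n+1)(2n+1)/24 - sum(t^3-t)/48 = 840/24 - 6/48 = 34.875.
        z = (W - E[W]) / sqrt(Var[W]) = (13.5 - 14) / 5.9055 = -0.0847.
        Two-sided p = 2*Phi(z) = 0.932526.
Step 6: alpha = 0.05. fail to reject H0.

W+ = 13.5, W- = 14.5, W = min = 13.5, p = 0.932526, fail to reject H0.


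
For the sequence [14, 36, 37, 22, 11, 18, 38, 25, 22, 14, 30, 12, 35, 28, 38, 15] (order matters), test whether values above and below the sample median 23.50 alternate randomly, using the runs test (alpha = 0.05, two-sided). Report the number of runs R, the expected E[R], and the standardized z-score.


Step 1: Compute median = 23.50; label A = above, B = below.
Labels in order: BAABBBAABBABAAAB  (n_A = 8, n_B = 8)
Step 2: Count runs R = 9.
Step 3: Under H0 (random ordering), E[R] = 2*n_A*n_B/(n_A+n_B) + 1 = 2*8*8/16 + 1 = 9.0000.
        Var[R] = 2*n_A*n_B*(2*n_A*n_B - n_A - n_B) / ((n_A+n_B)^2 * (n_A+n_B-1)) = 14336/3840 = 3.7333.
        SD[R] = 1.9322.
Step 4: R = E[R], so z = 0 with no continuity correction.
Step 5: Two-sided p-value via normal approximation = 2*(1 - Phi(|z|)) = 1.000000.
Step 6: alpha = 0.05. fail to reject H0.

R = 9, z = 0.0000, p = 1.000000, fail to reject H0.


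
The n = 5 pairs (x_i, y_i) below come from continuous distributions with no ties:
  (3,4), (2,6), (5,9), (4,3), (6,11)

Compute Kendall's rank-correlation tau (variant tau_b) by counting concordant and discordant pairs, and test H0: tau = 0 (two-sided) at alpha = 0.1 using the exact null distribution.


Step 1: Enumerate the 10 unordered pairs (i,j) with i<j and classify each by sign(x_j-x_i) * sign(y_j-y_i).
  (1,2):dx=-1,dy=+2->D; (1,3):dx=+2,dy=+5->C; (1,4):dx=+1,dy=-1->D; (1,5):dx=+3,dy=+7->C
  (2,3):dx=+3,dy=+3->C; (2,4):dx=+2,dy=-3->D; (2,5):dx=+4,dy=+5->C; (3,4):dx=-1,dy=-6->C
  (3,5):dx=+1,dy=+2->C; (4,5):dx=+2,dy=+8->C
Step 2: C = 7, D = 3, total pairs = 10.
Step 3: tau = (C - D)/(n(n-1)/2) = (7 - 3)/10 = 0.400000.
Step 4: Exact two-sided p-value (enumerate n! = 120 permutations of y under H0): p = 0.483333.
Step 5: alpha = 0.1. fail to reject H0.

tau_b = 0.4000 (C=7, D=3), p = 0.483333, fail to reject H0.


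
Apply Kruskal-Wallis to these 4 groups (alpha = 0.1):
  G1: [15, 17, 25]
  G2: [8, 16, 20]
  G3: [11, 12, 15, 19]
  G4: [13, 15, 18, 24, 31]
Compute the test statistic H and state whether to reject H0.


Step 1: Combine all N = 15 observations and assign midranks.
sorted (value, group, rank): (8,G2,1), (11,G3,2), (12,G3,3), (13,G4,4), (15,G1,6), (15,G3,6), (15,G4,6), (16,G2,8), (17,G1,9), (18,G4,10), (19,G3,11), (20,G2,12), (24,G4,13), (25,G1,14), (31,G4,15)
Step 2: Sum ranks within each group.
R_1 = 29 (n_1 = 3)
R_2 = 21 (n_2 = 3)
R_3 = 22 (n_3 = 4)
R_4 = 48 (n_4 = 5)
Step 3: H = 12/(N(N+1)) * sum(R_i^2/n_i) - 3(N+1)
     = 12/(15*16) * (29^2/3 + 21^2/3 + 22^2/4 + 48^2/5) - 3*16
     = 0.050000 * 1009.13 - 48
     = 2.456667.
Step 4: Ties present; correction factor C = 1 - 24/(15^3 - 15) = 0.992857. Corrected H = 2.456667 / 0.992857 = 2.474341.
Step 5: Under H0, H ~ chi^2(3); p-value = 0.479946.
Step 6: alpha = 0.1. fail to reject H0.

H = 2.4743, df = 3, p = 0.479946, fail to reject H0.


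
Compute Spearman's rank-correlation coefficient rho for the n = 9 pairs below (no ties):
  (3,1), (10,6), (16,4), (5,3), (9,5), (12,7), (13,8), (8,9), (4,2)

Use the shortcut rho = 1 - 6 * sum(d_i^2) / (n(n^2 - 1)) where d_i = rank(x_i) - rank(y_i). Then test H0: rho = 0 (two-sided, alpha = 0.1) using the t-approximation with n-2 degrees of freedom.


Step 1: Rank x and y separately (midranks; no ties here).
rank(x): 3->1, 10->6, 16->9, 5->3, 9->5, 12->7, 13->8, 8->4, 4->2
rank(y): 1->1, 6->6, 4->4, 3->3, 5->5, 7->7, 8->8, 9->9, 2->2
Step 2: d_i = R_x(i) - R_y(i); compute d_i^2.
  (1-1)^2=0, (6-6)^2=0, (9-4)^2=25, (3-3)^2=0, (5-5)^2=0, (7-7)^2=0, (8-8)^2=0, (4-9)^2=25, (2-2)^2=0
sum(d^2) = 50.
Step 3: rho = 1 - 6*50 / (9*(9^2 - 1)) = 1 - 300/720 = 0.583333.
Step 4: Under H0, t = rho * sqrt((n-2)/(1-rho^2)) = 1.9001 ~ t(7).
Step 5: Two-sided p-value from the t-distribution with 7 df = 0.099186.
Step 6: alpha = 0.1. reject H0.

rho = 0.5833, p = 0.099186, reject H0 at alpha = 0.1.


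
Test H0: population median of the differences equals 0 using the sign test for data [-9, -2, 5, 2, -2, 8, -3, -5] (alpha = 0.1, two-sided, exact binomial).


Step 1: Discard zero differences. Original n = 8; n_eff = number of nonzero differences = 8.
Nonzero differences (with sign): -9, -2, +5, +2, -2, +8, -3, -5
Step 2: Count signs: positive = 3, negative = 5.
Step 3: Under H0: P(positive) = 0.5, so the number of positives S ~ Bin(8, 0.5).
Step 4: Two-sided exact p-value = sum of Bin(8,0.5) probabilities at or below the observed probability = 0.726562.
Step 5: alpha = 0.1. fail to reject H0.

n_eff = 8, pos = 3, neg = 5, p = 0.726562, fail to reject H0.


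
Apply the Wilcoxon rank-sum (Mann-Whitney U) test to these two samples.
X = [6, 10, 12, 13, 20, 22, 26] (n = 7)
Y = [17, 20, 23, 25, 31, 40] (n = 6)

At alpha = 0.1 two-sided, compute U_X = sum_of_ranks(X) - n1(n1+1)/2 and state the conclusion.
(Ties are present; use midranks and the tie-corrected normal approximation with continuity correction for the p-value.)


Step 1: Combine and sort all 13 observations; assign midranks.
sorted (value, group): (6,X), (10,X), (12,X), (13,X), (17,Y), (20,X), (20,Y), (22,X), (23,Y), (25,Y), (26,X), (31,Y), (40,Y)
ranks: 6->1, 10->2, 12->3, 13->4, 17->5, 20->6.5, 20->6.5, 22->8, 23->9, 25->10, 26->11, 31->12, 40->13
Step 2: Rank sum for X: R1 = 1 + 2 + 3 + 4 + 6.5 + 8 + 11 = 35.5.
Step 3: U_X = R1 - n1(n1+1)/2 = 35.5 - 7*8/2 = 35.5 - 28 = 7.5.
       U_Y = n1*n2 - U_X = 42 - 7.5 = 34.5.
Step 4: Ties are present, so use the tie-corrected normal approximation (with continuity correction) for the p-value.
Step 5: p-value = 0.062928; compare to alpha = 0.1. reject H0.

U_X = 7.5, p = 0.062928, reject H0 at alpha = 0.1.


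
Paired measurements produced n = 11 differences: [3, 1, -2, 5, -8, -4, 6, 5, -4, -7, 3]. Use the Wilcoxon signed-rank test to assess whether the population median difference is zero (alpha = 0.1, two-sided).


Step 1: Drop any zero differences (none here) and take |d_i|.
|d| = [3, 1, 2, 5, 8, 4, 6, 5, 4, 7, 3]
Step 2: Midrank |d_i| (ties get averaged ranks).
ranks: |3|->3.5, |1|->1, |2|->2, |5|->7.5, |8|->11, |4|->5.5, |6|->9, |5|->7.5, |4|->5.5, |7|->10, |3|->3.5
Step 3: Attach original signs; sum ranks with positive sign and with negative sign.
W+ = 3.5 + 1 + 7.5 + 9 + 7.5 + 3.5 = 32
W- = 2 + 11 + 5.5 + 5.5 + 10 = 34
(Check: W+ + W- = 66 should equal n(n+1)/2 = 66.)
Step 4: Test statistic W = min(W+, W-) = 32.
Step 5: Ties in |d|, so use the tie-corrected normal approximation.
        E[W] = n(n+1)/4 = 11*12/4 = 33.
        Tie groups: |d|=3 (t=2), |d|=4 (t=2), |d|=5 (t=2); sum(t^3 - t) = 18.
        Var[W] = n(n+1)(2n+1)/24 - sum(t^3-t)/48 = 3036/24 - 18/48 = 126.125.
        z = (W - E[W]) / sqrt(Var[W]) = (32 - 33) / 11.2305 = -0.0890.
        Two-sided p = 2*Phi(z) = 0.929048.
Step 6: alpha = 0.1. fail to reject H0.

W+ = 32, W- = 34, W = min = 32, p = 0.929048, fail to reject H0.


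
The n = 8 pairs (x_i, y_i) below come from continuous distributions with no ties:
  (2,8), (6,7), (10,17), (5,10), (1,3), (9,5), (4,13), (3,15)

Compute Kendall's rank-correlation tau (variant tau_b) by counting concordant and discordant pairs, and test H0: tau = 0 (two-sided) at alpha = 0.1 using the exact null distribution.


Step 1: Enumerate the 28 unordered pairs (i,j) with i<j and classify each by sign(x_j-x_i) * sign(y_j-y_i).
  (1,2):dx=+4,dy=-1->D; (1,3):dx=+8,dy=+9->C; (1,4):dx=+3,dy=+2->C; (1,5):dx=-1,dy=-5->C
  (1,6):dx=+7,dy=-3->D; (1,7):dx=+2,dy=+5->C; (1,8):dx=+1,dy=+7->C; (2,3):dx=+4,dy=+10->C
  (2,4):dx=-1,dy=+3->D; (2,5):dx=-5,dy=-4->C; (2,6):dx=+3,dy=-2->D; (2,7):dx=-2,dy=+6->D
  (2,8):dx=-3,dy=+8->D; (3,4):dx=-5,dy=-7->C; (3,5):dx=-9,dy=-14->C; (3,6):dx=-1,dy=-12->C
  (3,7):dx=-6,dy=-4->C; (3,8):dx=-7,dy=-2->C; (4,5):dx=-4,dy=-7->C; (4,6):dx=+4,dy=-5->D
  (4,7):dx=-1,dy=+3->D; (4,8):dx=-2,dy=+5->D; (5,6):dx=+8,dy=+2->C; (5,7):dx=+3,dy=+10->C
  (5,8):dx=+2,dy=+12->C; (6,7):dx=-5,dy=+8->D; (6,8):dx=-6,dy=+10->D; (7,8):dx=-1,dy=+2->D
Step 2: C = 16, D = 12, total pairs = 28.
Step 3: tau = (C - D)/(n(n-1)/2) = (16 - 12)/28 = 0.142857.
Step 4: Exact two-sided p-value (enumerate n! = 40320 permutations of y under H0): p = 0.719544.
Step 5: alpha = 0.1. fail to reject H0.

tau_b = 0.1429 (C=16, D=12), p = 0.719544, fail to reject H0.


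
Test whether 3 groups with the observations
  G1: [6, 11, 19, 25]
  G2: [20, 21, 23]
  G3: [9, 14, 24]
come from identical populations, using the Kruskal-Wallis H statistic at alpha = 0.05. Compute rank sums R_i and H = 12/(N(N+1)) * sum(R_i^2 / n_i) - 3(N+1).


Step 1: Combine all N = 10 observations and assign midranks.
sorted (value, group, rank): (6,G1,1), (9,G3,2), (11,G1,3), (14,G3,4), (19,G1,5), (20,G2,6), (21,G2,7), (23,G2,8), (24,G3,9), (25,G1,10)
Step 2: Sum ranks within each group.
R_1 = 19 (n_1 = 4)
R_2 = 21 (n_2 = 3)
R_3 = 15 (n_3 = 3)
Step 3: H = 12/(N(N+1)) * sum(R_i^2/n_i) - 3(N+1)
     = 12/(10*11) * (19^2/4 + 21^2/3 + 15^2/3) - 3*11
     = 0.109091 * 312.25 - 33
     = 1.063636.
Step 4: No ties, so H is used without correction.
Step 5: Under H0, H ~ chi^2(2); p-value = 0.587536.
Step 6: alpha = 0.05. fail to reject H0.

H = 1.0636, df = 2, p = 0.587536, fail to reject H0.


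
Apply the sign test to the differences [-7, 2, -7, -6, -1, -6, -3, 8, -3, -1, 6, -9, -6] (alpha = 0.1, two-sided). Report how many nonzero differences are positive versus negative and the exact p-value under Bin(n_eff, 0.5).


Step 1: Discard zero differences. Original n = 13; n_eff = number of nonzero differences = 13.
Nonzero differences (with sign): -7, +2, -7, -6, -1, -6, -3, +8, -3, -1, +6, -9, -6
Step 2: Count signs: positive = 3, negative = 10.
Step 3: Under H0: P(positive) = 0.5, so the number of positives S ~ Bin(13, 0.5).
Step 4: Two-sided exact p-value = sum of Bin(13,0.5) probabilities at or below the observed probability = 0.092285.
Step 5: alpha = 0.1. reject H0.

n_eff = 13, pos = 3, neg = 10, p = 0.092285, reject H0.
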